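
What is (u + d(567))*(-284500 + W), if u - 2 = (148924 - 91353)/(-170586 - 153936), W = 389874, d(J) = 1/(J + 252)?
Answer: 945909047129/4921917 ≈ 1.9218e+5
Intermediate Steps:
d(J) = 1/(252 + J)
u = 591473/324522 (u = 2 + (148924 - 91353)/(-170586 - 153936) = 2 + 57571/(-324522) = 2 + 57571*(-1/324522) = 2 - 57571/324522 = 591473/324522 ≈ 1.8226)
(u + d(567))*(-284500 + W) = (591473/324522 + 1/(252 + 567))*(-284500 + 389874) = (591473/324522 + 1/819)*105374 = (17953367/9843834)*105374 = 945909047129/4921917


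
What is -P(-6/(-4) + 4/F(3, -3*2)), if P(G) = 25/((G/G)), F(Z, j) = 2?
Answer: -25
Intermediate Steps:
P(G) = 25 (P(G) = 25/1 = 25*1 = 25)
-P(-6/(-4) + 4/F(3, -3*2)) = -1*25 = -25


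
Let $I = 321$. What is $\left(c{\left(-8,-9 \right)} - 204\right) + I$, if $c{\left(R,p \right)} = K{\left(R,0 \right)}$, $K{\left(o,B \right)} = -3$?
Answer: $114$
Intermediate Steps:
$c{\left(R,p \right)} = -3$
$\left(c{\left(-8,-9 \right)} - 204\right) + I = \left(-3 - 204\right) + 321 = -207 + 321 = 114$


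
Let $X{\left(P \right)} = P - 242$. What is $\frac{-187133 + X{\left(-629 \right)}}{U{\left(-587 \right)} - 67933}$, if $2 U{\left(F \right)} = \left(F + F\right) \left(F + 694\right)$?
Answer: $\frac{94002}{65371} \approx 1.438$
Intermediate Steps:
$X{\left(P \right)} = -242 + P$ ($X{\left(P \right)} = P - 242 = -242 + P$)
$U{\left(F \right)} = F \left(694 + F\right)$ ($U{\left(F \right)} = \frac{\left(F + F\right) \left(F + 694\right)}{2} = \frac{2 F \left(694 + F\right)}{2} = F \left(694 + F\right)$)
$\frac{-187133 + X{\left(-629 \right)}}{U{\left(-587 \right)} - 67933} = \frac{-187133 - 871}{- 587 \left(694 - 587\right) - 67933} = \frac{-187133 - 871}{\left(-587\right) 107 - 67933} = - \frac{188004}{-62809 - 67933} = - \frac{188004}{-130742} = \left(-188004\right) \left(- \frac{1}{130742}\right) = \frac{94002}{65371}$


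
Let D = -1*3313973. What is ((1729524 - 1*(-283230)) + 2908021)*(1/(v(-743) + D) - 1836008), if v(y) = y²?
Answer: -24952829590997089575/2761924 ≈ -9.0346e+12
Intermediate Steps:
D = -3313973
((1729524 - 1*(-283230)) + 2908021)*(1/(v(-743) + D) - 1836008) = ((1729524 - 1*(-283230)) + 2908021)*(1/((-743)² - 3313973) - 1836008) = ((1729524 + 283230) + 2908021)*(1/(552049 - 3313973) - 1836008) = (2012754 + 2908021)*(1/(-2761924) - 1836008) = 4920775*(-1/2761924 - 1836008) = 4920775*(-5070914559393/2761924) = -24952829590997089575/2761924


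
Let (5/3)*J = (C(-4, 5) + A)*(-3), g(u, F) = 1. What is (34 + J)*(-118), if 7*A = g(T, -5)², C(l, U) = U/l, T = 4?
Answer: -297301/70 ≈ -4247.2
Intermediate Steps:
A = ⅐ (A = (⅐)*1² = (⅐)*1 = ⅐ ≈ 0.14286)
J = 279/140 (J = 3*((5/(-4) + ⅐)*(-3))/5 = 3*((5*(-¼) + ⅐)*(-3))/5 = 3*((-5/4 + ⅐)*(-3))/5 = 3*(-31/28*(-3))/5 = (⅗)*(93/28) = 279/140 ≈ 1.9929)
(34 + J)*(-118) = (34 + 279/140)*(-118) = (5039/140)*(-118) = -297301/70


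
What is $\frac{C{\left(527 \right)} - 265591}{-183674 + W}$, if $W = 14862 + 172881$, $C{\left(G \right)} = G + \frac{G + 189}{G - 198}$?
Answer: $- \frac{87205340}{1338701} \approx -65.142$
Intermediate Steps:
$C{\left(G \right)} = G + \frac{189 + G}{-198 + G}$
$W = 187743$
$\frac{C{\left(527 \right)} - 265591}{-183674 + W} = \frac{\frac{189 + 527^{2} - 103819}{-198 + 527} - 265591}{-183674 + 187743} = \frac{\frac{189 + 277729 - 103819}{329} - 265591}{4069} = \left(\frac{1}{329} \cdot 174099 - 265591\right) \frac{1}{4069} = \left(\frac{174099}{329} - 265591\right) \frac{1}{4069} = \left(- \frac{87205340}{329}\right) \frac{1}{4069} = - \frac{87205340}{1338701}$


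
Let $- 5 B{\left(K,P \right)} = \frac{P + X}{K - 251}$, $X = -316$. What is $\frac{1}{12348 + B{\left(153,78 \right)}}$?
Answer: $\frac{35}{432163} \approx 8.0988 \cdot 10^{-5}$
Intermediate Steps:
$B{\left(K,P \right)} = - \frac{-316 + P}{5 \left(-251 + K\right)}$ ($B{\left(K,P \right)} = - \frac{\left(P - 316\right) \frac{1}{K - 251}}{5} = - \frac{\left(-316 + P\right) \frac{1}{-251 + K}}{5} = - \frac{\frac{1}{-251 + K} \left(-316 + P\right)}{5} = - \frac{-316 + P}{5 \left(-251 + K\right)}$)
$\frac{1}{12348 + B{\left(153,78 \right)}} = \frac{1}{12348 + \frac{316 - 78}{5 \left(-251 + 153\right)}} = \frac{1}{12348 + \frac{316 - 78}{5 \left(-98\right)}} = \frac{1}{12348 + \frac{1}{5} \left(- \frac{1}{98}\right) 238} = \frac{1}{12348 - \frac{17}{35}} = \frac{1}{\frac{432163}{35}} = \frac{35}{432163}$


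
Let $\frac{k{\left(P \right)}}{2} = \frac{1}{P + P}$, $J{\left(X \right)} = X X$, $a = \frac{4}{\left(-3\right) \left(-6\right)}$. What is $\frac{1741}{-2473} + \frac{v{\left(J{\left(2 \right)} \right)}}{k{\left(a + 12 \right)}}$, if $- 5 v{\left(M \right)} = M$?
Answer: $- \frac{233293}{22257} \approx -10.482$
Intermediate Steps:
$a = \frac{2}{9}$ ($a = \frac{4}{18} = 4 \cdot \frac{1}{18} = \frac{2}{9} \approx 0.22222$)
$J{\left(X \right)} = X^{2}$
$v{\left(M \right)} = - \frac{M}{5}$
$k{\left(P \right)} = \frac{1}{P}$ ($k{\left(P \right)} = \frac{2}{P + P} = \frac{2}{2 P} = 2 \frac{1}{2 P} = \frac{1}{P}$)
$\frac{1741}{-2473} + \frac{v{\left(J{\left(2 \right)} \right)}}{k{\left(a + 12 \right)}} = \frac{1741}{-2473} + \frac{\left(- \frac{1}{5}\right) 2^{2}}{\frac{1}{\frac{2}{9} + 12}} = 1741 \left(- \frac{1}{2473}\right) + \frac{\left(- \frac{1}{5}\right) 4}{\frac{1}{\frac{110}{9}}} = - \frac{1741}{2473} - \frac{4}{5 \cdot \frac{9}{110}} = - \frac{1741}{2473} - \frac{88}{9} = - \frac{233293}{22257}$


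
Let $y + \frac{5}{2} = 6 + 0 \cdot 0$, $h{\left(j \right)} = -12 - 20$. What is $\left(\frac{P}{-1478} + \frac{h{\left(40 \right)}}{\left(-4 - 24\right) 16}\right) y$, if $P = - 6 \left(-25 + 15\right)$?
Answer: $\frac{319}{2956} \approx 0.10792$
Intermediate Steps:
$h{\left(j \right)} = -32$
$P = 60$ ($P = \left(-6\right) \left(-10\right) = 60$)
$y = \frac{7}{2}$ ($y = - \frac{5}{2} + \left(6 + 0 \cdot 0\right) = - \frac{5}{2} + \left(6 + 0\right) = - \frac{5}{2} + 6 = \frac{7}{2} \approx 3.5$)
$\left(\frac{P}{-1478} + \frac{h{\left(40 \right)}}{\left(-4 - 24\right) 16}\right) y = \left(\frac{60}{-1478} - \frac{32}{\left(-4 - 24\right) 16}\right) \frac{7}{2} = \left(60 \left(- \frac{1}{1478}\right) - \frac{32}{\left(-28\right) 16}\right) \frac{7}{2} = \left(- \frac{30}{739} - \frac{32}{-448}\right) \frac{7}{2} = \left(- \frac{30}{739} - - \frac{1}{14}\right) \frac{7}{2} = \left(- \frac{30}{739} + \frac{1}{14}\right) \frac{7}{2} = \frac{319}{10346} \cdot \frac{7}{2} = \frac{319}{2956}$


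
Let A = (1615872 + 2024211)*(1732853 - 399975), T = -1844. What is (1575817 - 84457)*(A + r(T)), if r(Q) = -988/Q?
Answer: 3335685538651112268960/461 ≈ 7.2358e+18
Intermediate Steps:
A = 4851786548874 (A = 3640083*1332878 = 4851786548874)
(1575817 - 84457)*(A + r(T)) = (1575817 - 84457)*(4851786548874 - 988/(-1844)) = 1491360*(4851786548874 - 988*(-1/1844)) = 1491360*(4851786548874 + 247/461) = 1491360*(2236673599031161/461) = 3335685538651112268960/461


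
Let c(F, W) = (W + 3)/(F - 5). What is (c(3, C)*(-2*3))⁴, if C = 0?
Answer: 6561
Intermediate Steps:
c(F, W) = (3 + W)/(-5 + F)
(c(3, C)*(-2*3))⁴ = (((3 + 0)/(-5 + 3))*(-2*3))⁴ = ((3/(-2))*(-6))⁴ = (-½*3*(-6))⁴ = (-3/2*(-6))⁴ = 9⁴ = 6561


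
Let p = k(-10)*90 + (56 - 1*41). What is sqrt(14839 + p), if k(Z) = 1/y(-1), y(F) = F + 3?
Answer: sqrt(14899) ≈ 122.06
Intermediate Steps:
y(F) = 3 + F
k(Z) = 1/2 (k(Z) = 1/(3 - 1) = 1/2)
p = 60 (p = (1/2)*90 + (56 - 1*41) = 45 + (56 - 41) = 45 + 15 = 60)
sqrt(14839 + p) = sqrt(14839 + 60) = sqrt(14899)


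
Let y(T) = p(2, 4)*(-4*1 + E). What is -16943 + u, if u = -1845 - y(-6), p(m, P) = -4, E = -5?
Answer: -18824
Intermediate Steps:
y(T) = 36 (y(T) = -4*(-4*1 - 5) = -4*(-4 - 5) = -4*(-9) = 36)
u = -1881 (u = -1845 - 1*36 = -1845 - 36 = -1881)
-16943 + u = -16943 - 1881 = -18824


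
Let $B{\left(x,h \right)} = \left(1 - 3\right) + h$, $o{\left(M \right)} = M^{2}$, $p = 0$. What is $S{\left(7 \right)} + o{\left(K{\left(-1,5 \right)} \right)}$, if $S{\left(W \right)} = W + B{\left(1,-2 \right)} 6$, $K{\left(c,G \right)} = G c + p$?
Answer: $8$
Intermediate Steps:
$K{\left(c,G \right)} = G c$ ($K{\left(c,G \right)} = G c + 0 = G c$)
$B{\left(x,h \right)} = -2 + h$
$S{\left(W \right)} = -24 + W$ ($S{\left(W \right)} = W + \left(-2 - 2\right) 6 = W - 24 = -24 + W$)
$S{\left(7 \right)} + o{\left(K{\left(-1,5 \right)} \right)} = \left(-24 + 7\right) + \left(5 \left(-1\right)\right)^{2} = -17 + \left(-5\right)^{2} = -17 + 25 = 8$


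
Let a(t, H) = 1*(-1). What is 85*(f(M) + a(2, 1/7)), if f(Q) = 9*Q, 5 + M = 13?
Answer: 6035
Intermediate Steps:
a(t, H) = -1
M = 8 (M = -5 + 13 = 8)
85*(f(M) + a(2, 1/7)) = 85*(9*8 - 1) = 85*(72 - 1) = 85*71 = 6035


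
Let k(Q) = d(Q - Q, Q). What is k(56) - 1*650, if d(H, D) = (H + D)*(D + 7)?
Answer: 2878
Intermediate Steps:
d(H, D) = (7 + D)*(D + H) (d(H, D) = (D + H)*(7 + D) = (7 + D)*(D + H))
k(Q) = Q² + 7*Q (k(Q) = Q² + 7*Q + 7*(Q - Q) + Q*(Q - Q) = Q² + 7*Q + 7*0 + Q*0 = Q² + 7*Q + 0 + 0 = Q² + 7*Q)
k(56) - 1*650 = 56*(7 + 56) - 1*650 = 56*63 - 650 = 3528 - 650 = 2878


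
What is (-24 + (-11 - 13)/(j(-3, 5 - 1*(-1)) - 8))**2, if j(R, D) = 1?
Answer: 20736/49 ≈ 423.18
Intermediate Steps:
(-24 + (-11 - 13)/(j(-3, 5 - 1*(-1)) - 8))**2 = (-24 + (-11 - 13)/(1 - 8))**2 = (-24 - 24/(-7))**2 = (-24 - 24*(-1/7))**2 = (-24 + 24/7)**2 = (-144/7)**2 = 20736/49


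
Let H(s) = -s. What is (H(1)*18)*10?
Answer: -180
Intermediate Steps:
(H(1)*18)*10 = (-1*1*18)*10 = -1*18*10 = -18*10 = -180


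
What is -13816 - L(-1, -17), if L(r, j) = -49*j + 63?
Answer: -14712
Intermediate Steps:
L(r, j) = 63 - 49*j
-13816 - L(-1, -17) = -13816 - (63 - 49*(-17)) = -13816 - (63 + 833) = -13816 - 1*896 = -13816 - 896 = -14712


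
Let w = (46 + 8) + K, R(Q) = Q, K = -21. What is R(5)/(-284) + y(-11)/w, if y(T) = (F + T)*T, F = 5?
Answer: 563/284 ≈ 1.9824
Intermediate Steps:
w = 33 (w = (46 + 8) - 21 = 54 - 21 = 33)
y(T) = T*(5 + T) (y(T) = (5 + T)*T = T*(5 + T))
R(5)/(-284) + y(-11)/w = 5/(-284) - 11*(5 - 11)/33 = 5*(-1/284) - 11*(-6)*(1/33) = -5/284 + 66*(1/33) = -5/284 + 2 = 563/284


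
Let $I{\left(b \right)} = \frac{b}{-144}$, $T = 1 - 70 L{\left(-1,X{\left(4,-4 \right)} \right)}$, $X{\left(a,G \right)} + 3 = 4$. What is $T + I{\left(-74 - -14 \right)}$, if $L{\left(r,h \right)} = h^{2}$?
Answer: $- \frac{823}{12} \approx -68.583$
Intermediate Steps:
$X{\left(a,G \right)} = 1$ ($X{\left(a,G \right)} = -3 + 4 = 1$)
$T = -69$ ($T = 1 - 70 \cdot 1^{2} = 1 - 70 = -69$)
$I{\left(b \right)} = - \frac{b}{144}$ ($I{\left(b \right)} = b \left(- \frac{1}{144}\right) = - \frac{b}{144}$)
$T + I{\left(-74 - -14 \right)} = -69 - \frac{-74 - -14}{144} = -69 - \frac{-74 + 14}{144} = -69 - - \frac{5}{12} = -69 + \frac{5}{12} = - \frac{823}{12}$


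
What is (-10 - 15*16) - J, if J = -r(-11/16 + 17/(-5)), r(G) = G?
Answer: -20327/80 ≈ -254.09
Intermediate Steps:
J = 327/80 (J = -(-11/16 + 17/(-5)) = -(-11*1/16 + 17*(-⅕)) = -(-11/16 - 17/5) = -1*(-327/80) = 327/80 ≈ 4.0875)
(-10 - 15*16) - J = (-10 - 15*16) - 1*327/80 = (-10 - 240) - 327/80 = -250 - 327/80 = -20327/80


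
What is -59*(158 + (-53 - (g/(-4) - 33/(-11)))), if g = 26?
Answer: -12803/2 ≈ -6401.5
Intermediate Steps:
-59*(158 + (-53 - (g/(-4) - 33/(-11)))) = -59*(158 + (-53 - (26/(-4) - 33/(-11)))) = -59*(158 + (-53 - (26*(-¼) - 33*(-1/11)))) = -59*(158 + (-53 - (-13/2 + 3))) = -59*(158 + (-53 - 1*(-7/2))) = -59*(158 + (-53 + 7/2)) = -59*(158 - 99/2) = -59*217/2 = -12803/2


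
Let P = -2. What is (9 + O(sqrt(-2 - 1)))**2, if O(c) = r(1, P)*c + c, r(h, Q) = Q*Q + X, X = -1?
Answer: 33 + 72*I*sqrt(3) ≈ 33.0 + 124.71*I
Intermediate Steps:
r(h, Q) = -1 + Q**2 (r(h, Q) = Q*Q - 1 = Q**2 - 1 = -1 + Q**2)
O(c) = 4*c (O(c) = (-1 + (-2)**2)*c + c = (-1 + 4)*c + c = 3*c + c = 4*c)
(9 + O(sqrt(-2 - 1)))**2 = (9 + 4*sqrt(-2 - 1))**2 = (9 + 4*sqrt(-3))**2 = (9 + 4*(I*sqrt(3)))**2 = (9 + 4*I*sqrt(3))**2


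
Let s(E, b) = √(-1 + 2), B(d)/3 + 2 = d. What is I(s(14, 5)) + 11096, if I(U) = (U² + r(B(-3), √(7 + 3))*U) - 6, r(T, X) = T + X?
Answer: 11076 + √10 ≈ 11079.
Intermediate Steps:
B(d) = -6 + 3*d
s(E, b) = 1 (s(E, b) = √1 = 1)
I(U) = -6 + U² + U*(-15 + √10) (I(U) = (U² + ((-6 + 3*(-3)) + √(7 + 3))*U) - 6 = (U² + ((-6 - 9) + √10)*U) - 6 = (U² + (-15 + √10)*U) - 6 = (U² + U*(-15 + √10)) - 6 = -6 + U² + U*(-15 + √10))
I(s(14, 5)) + 11096 = (-6 + 1² - 1*1*(15 - √10)) + 11096 = (-6 + 1 + (-15 + √10)) + 11096 = (-20 + √10) + 11096 = 11076 + √10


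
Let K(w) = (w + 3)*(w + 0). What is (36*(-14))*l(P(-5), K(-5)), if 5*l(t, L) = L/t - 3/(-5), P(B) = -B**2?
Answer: -504/25 ≈ -20.160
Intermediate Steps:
K(w) = w*(3 + w) (K(w) = (3 + w)*w = w*(3 + w))
l(t, L) = 3/25 + L/(5*t) (l(t, L) = (L/t - 3/(-5))/5 = (L/t - 3*(-1/5))/5 = (L/t + 3/5)/5 = (3/5 + L/t)/5 = 3/25 + L/(5*t))
(36*(-14))*l(P(-5), K(-5)) = (36*(-14))*(3/25 + (-5*(3 - 5))/(5*((-1*(-5)**2)))) = -504*(3/25 + (-5*(-2))/(5*((-1*25)))) = -504*(3/25 + (1/5)*10/(-25)) = -504*(3/25 + (1/5)*10*(-1/25)) = -504*(3/25 - 2/25) = -504*1/25 = -504/25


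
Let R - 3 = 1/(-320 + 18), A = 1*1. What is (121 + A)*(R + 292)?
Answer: 5434429/151 ≈ 35990.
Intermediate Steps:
A = 1
R = 905/302 (R = 3 + 1/(-320 + 18) = 3 + 1/(-302) = 3 - 1/302 = 905/302 ≈ 2.9967)
(121 + A)*(R + 292) = (121 + 1)*(905/302 + 292) = 122*(89089/302) = 5434429/151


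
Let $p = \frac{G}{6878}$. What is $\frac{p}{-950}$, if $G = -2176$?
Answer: $\frac{544}{1633525} \approx 0.00033302$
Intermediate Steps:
$p = - \frac{1088}{3439}$ ($p = - \frac{2176}{6878} = \left(-2176\right) \frac{1}{6878} = - \frac{1088}{3439} \approx -0.31637$)
$\frac{p}{-950} = - \frac{1088}{3439 \left(-950\right)} = \left(- \frac{1088}{3439}\right) \left(- \frac{1}{950}\right) = \frac{544}{1633525}$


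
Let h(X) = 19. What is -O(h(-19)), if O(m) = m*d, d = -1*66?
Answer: 1254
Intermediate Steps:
d = -66
O(m) = -66*m (O(m) = m*(-66) = -66*m)
-O(h(-19)) = -(-66)*19 = -1*(-1254) = 1254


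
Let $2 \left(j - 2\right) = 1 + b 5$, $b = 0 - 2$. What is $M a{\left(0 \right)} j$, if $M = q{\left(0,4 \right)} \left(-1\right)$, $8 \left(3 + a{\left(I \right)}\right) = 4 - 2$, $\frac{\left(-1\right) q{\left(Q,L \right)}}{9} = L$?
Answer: $\frac{495}{2} \approx 247.5$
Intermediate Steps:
$q{\left(Q,L \right)} = - 9 L$
$b = -2$ ($b = 0 - 2 = -2$)
$j = - \frac{5}{2}$ ($j = 2 + \frac{1 - 10}{2} = 2 + \frac{1}{2} \left(-9\right) = 2 - \frac{9}{2} = - \frac{5}{2} \approx -2.5$)
$a{\left(I \right)} = - \frac{11}{4}$ ($a{\left(I \right)} = -3 + \frac{4 - 2}{8} = -3 + \frac{1}{8} \cdot 2 = -3 + \frac{1}{4} = - \frac{11}{4}$)
$M = 36$ ($M = \left(-9\right) 4 \left(-1\right) = \left(-36\right) \left(-1\right) = 36$)
$M a{\left(0 \right)} j = 36 \left(- \frac{11}{4}\right) \left(- \frac{5}{2}\right) = \left(-99\right) \left(- \frac{5}{2}\right) = \frac{495}{2}$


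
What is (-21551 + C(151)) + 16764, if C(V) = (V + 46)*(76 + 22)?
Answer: 14519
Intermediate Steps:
C(V) = 4508 + 98*V (C(V) = (46 + V)*98 = 4508 + 98*V)
(-21551 + C(151)) + 16764 = (-21551 + (4508 + 98*151)) + 16764 = (-21551 + (4508 + 14798)) + 16764 = (-21551 + 19306) + 16764 = -2245 + 16764 = 14519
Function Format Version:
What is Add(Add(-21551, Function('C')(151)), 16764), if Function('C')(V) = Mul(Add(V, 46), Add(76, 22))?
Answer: 14519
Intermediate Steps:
Function('C')(V) = Add(4508, Mul(98, V)) (Function('C')(V) = Mul(Add(46, V), 98) = Add(4508, Mul(98, V)))
Add(Add(-21551, Function('C')(151)), 16764) = Add(Add(-21551, Add(4508, Mul(98, 151))), 16764) = Add(Add(-21551, Add(4508, 14798)), 16764) = Add(Add(-21551, 19306), 16764) = Add(-2245, 16764) = 14519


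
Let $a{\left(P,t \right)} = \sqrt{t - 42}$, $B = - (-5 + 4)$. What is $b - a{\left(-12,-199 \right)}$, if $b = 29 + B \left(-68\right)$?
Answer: $-39 - i \sqrt{241} \approx -39.0 - 15.524 i$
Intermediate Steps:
$B = 1$ ($B = \left(-1\right) \left(-1\right) = 1$)
$a{\left(P,t \right)} = \sqrt{-42 + t}$
$b = -39$ ($b = 29 + 1 \left(-68\right) = 29 - 68 = -39$)
$b - a{\left(-12,-199 \right)} = -39 - \sqrt{-42 - 199} = -39 - \sqrt{-241} = -39 - i \sqrt{241}$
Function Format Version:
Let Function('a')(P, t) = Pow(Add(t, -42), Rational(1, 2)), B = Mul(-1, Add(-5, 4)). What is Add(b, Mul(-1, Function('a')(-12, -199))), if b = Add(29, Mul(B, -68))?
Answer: Add(-39, Mul(-1, I, Pow(241, Rational(1, 2)))) ≈ Add(-39.000, Mul(-15.524, I))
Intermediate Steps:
B = 1 (B = Mul(-1, -1) = 1)
Function('a')(P, t) = Pow(Add(-42, t), Rational(1, 2))
b = -39 (b = Add(29, Mul(1, -68)) = Add(29, -68) = -39)
Add(b, Mul(-1, Function('a')(-12, -199))) = Add(-39, Mul(-1, Pow(Add(-42, -199), Rational(1, 2)))) = Add(-39, Mul(-1, Pow(-241, Rational(1, 2)))) = Add(-39, Mul(-1, Mul(I, Pow(241, Rational(1, 2))))) = Add(-39, Mul(-1, I, Pow(241, Rational(1, 2))))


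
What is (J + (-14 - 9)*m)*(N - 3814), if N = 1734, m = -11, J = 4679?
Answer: -10258560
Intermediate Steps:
(J + (-14 - 9)*m)*(N - 3814) = (4679 + (-14 - 9)*(-11))*(1734 - 3814) = (4679 - 23*(-11))*(-2080) = (4679 + 253)*(-2080) = 4932*(-2080) = -10258560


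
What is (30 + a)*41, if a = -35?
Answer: -205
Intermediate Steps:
(30 + a)*41 = (30 - 35)*41 = -5*41 = -205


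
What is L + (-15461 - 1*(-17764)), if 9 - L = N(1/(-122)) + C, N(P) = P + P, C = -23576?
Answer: 1579169/61 ≈ 25888.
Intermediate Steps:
N(P) = 2*P
L = 1438686/61 (L = 9 - (2/(-122) - 23576) = 9 - (2*(-1/122) - 23576) = 9 - (-1/61 - 23576) = 9 - 1*(-1438137/61) = 9 + 1438137/61 = 1438686/61 ≈ 23585.)
L + (-15461 - 1*(-17764)) = 1438686/61 + (-15461 - 1*(-17764)) = 1438686/61 + (-15461 + 17764) = 1438686/61 + 2303 = 1579169/61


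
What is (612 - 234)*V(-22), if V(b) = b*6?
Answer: -49896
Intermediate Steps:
V(b) = 6*b
(612 - 234)*V(-22) = (612 - 234)*(6*(-22)) = 378*(-132) = -49896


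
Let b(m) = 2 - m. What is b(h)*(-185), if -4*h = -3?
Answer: -925/4 ≈ -231.25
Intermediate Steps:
h = 3/4 (h = -1/4*(-3) = 3/4 ≈ 0.75000)
b(h)*(-185) = (2 - 1*3/4)*(-185) = (2 - 3/4)*(-185) = (5/4)*(-185) = -925/4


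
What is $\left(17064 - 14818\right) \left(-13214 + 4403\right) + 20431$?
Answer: $-19769075$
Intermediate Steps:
$\left(17064 - 14818\right) \left(-13214 + 4403\right) + 20431 = 2246 \left(-8811\right) + 20431 = -19789506 + 20431 = -19769075$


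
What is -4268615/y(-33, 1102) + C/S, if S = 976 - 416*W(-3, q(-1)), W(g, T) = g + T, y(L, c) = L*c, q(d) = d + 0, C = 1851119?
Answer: 396903723/484880 ≈ 818.56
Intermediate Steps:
q(d) = d
W(g, T) = T + g
S = 2640 (S = 976 - 416*(-1 - 3) = 976 - 416*(-4) = 976 + 1664 = 2640)
-4268615/y(-33, 1102) + C/S = -4268615/((-33*1102)) + 1851119/2640 = -4268615/(-36366) + 1851119*(1/2640) = -4268615*(-1/36366) + 1851119/2640 = 4268615/36366 + 1851119/2640 = 396903723/484880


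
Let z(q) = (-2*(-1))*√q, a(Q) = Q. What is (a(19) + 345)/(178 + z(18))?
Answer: 2314/1129 - 78*√2/1129 ≈ 1.9519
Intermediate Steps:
z(q) = 2*√q
(a(19) + 345)/(178 + z(18)) = (19 + 345)/(178 + 2*√18) = 364/(178 + 2*(3*√2)) = 364/(178 + 6*√2)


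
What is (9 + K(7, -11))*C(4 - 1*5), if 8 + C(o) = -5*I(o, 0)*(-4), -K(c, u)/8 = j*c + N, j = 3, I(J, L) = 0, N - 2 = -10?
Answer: 760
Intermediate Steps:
N = -8 (N = 2 - 10 = -8)
K(c, u) = 64 - 24*c (K(c, u) = -8*(3*c - 8) = -8*(-8 + 3*c) = 64 - 24*c)
C(o) = -8 (C(o) = -8 - 5*0*(-4) = -8 + 0*(-4) = -8 + 0 = -8)
(9 + K(7, -11))*C(4 - 1*5) = (9 + (64 - 24*7))*(-8) = (9 + (64 - 168))*(-8) = (9 - 104)*(-8) = -95*(-8) = 760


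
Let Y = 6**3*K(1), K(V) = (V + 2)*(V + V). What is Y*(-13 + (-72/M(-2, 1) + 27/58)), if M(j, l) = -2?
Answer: 881928/29 ≈ 30411.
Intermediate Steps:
K(V) = 2*V*(2 + V) (K(V) = (2 + V)*(2*V) = 2*V*(2 + V))
Y = 1296 (Y = 6**3*(2*1*(2 + 1)) = 216*(2*1*3) = 216*6 = 1296)
Y*(-13 + (-72/M(-2, 1) + 27/58)) = 1296*(-13 + (-72/(-2) + 27/58)) = 1296*(-13 + (-72*(-1/2) + 27*(1/58))) = 1296*(-13 + (36 + 27/58)) = 1296*(-13 + 2115/58) = 1296*(1361/58) = 881928/29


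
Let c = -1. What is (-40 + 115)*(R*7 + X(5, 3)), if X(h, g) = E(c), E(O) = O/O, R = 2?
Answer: 1125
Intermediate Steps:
E(O) = 1
X(h, g) = 1
(-40 + 115)*(R*7 + X(5, 3)) = (-40 + 115)*(2*7 + 1) = 75*(14 + 1) = 75*15 = 1125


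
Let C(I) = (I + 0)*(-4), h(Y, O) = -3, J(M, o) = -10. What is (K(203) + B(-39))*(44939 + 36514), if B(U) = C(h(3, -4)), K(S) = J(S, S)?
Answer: 162906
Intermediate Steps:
K(S) = -10
C(I) = -4*I (C(I) = I*(-4) = -4*I)
B(U) = 12 (B(U) = -4*(-3) = 12)
(K(203) + B(-39))*(44939 + 36514) = (-10 + 12)*(44939 + 36514) = 2*81453 = 162906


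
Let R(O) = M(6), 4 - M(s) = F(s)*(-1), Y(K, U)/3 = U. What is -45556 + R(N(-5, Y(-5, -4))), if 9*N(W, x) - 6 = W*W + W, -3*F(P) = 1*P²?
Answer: -45564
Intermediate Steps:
Y(K, U) = 3*U
F(P) = -P²/3
M(s) = 4 - s²/3 (M(s) = 4 - (-s²/3)*(-1) = 4 - s²/3)
N(W, x) = ⅔ + W/9 + W²/9 (N(W, x) = ⅔ + (W*W + W)/9 = ⅔ + (W² + W)/9 = ⅔ + (W + W²)/9 = ⅔ + (W/9 + W²/9) = ⅔ + W/9 + W²/9)
R(O) = -8 (R(O) = 4 - ⅓*6² = 4 - ⅓*36 = 4 - 12 = -8)
-45556 + R(N(-5, Y(-5, -4))) = -45556 - 8 = -45564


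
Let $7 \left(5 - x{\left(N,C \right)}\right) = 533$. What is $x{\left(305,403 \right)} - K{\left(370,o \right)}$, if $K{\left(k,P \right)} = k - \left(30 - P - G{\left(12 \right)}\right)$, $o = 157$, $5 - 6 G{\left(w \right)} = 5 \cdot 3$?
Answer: $- \frac{11896}{21} \approx -566.48$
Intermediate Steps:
$G{\left(w \right)} = - \frac{5}{3}$ ($G{\left(w \right)} = \frac{5}{6} - \frac{5 \cdot 3}{6} = \frac{5}{6} - \frac{5}{2} = - \frac{5}{3}$)
$x{\left(N,C \right)} = - \frac{498}{7}$ ($x{\left(N,C \right)} = 5 - \frac{533}{7} = - \frac{498}{7}$)
$K{\left(k,P \right)} = - \frac{95}{3} + P + k$ ($K{\left(k,P \right)} = k + \left(\left(P - \frac{5}{3}\right) - 30\right) = k + \left(\left(- \frac{5}{3} + P\right) - 30\right) = k + \left(- \frac{95}{3} + P\right) = - \frac{95}{3} + P + k$)
$x{\left(305,403 \right)} - K{\left(370,o \right)} = - \frac{498}{7} - \left(- \frac{95}{3} + 157 + 370\right) = - \frac{498}{7} - \frac{1486}{3} = - \frac{11896}{21}$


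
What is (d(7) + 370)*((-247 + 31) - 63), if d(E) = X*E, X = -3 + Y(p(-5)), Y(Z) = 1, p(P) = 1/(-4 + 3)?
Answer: -99324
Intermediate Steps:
p(P) = -1 (p(P) = 1/(-1) = -1)
X = -2 (X = -3 + 1 = -2)
d(E) = -2*E
(d(7) + 370)*((-247 + 31) - 63) = (-2*7 + 370)*((-247 + 31) - 63) = (-14 + 370)*(-216 - 63) = 356*(-279) = -99324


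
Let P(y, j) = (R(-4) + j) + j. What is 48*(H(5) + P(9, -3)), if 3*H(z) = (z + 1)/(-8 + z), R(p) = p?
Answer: -512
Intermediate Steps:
H(z) = (1 + z)/(3*(-8 + z)) (H(z) = ((z + 1)/(-8 + z))/3 = ((1 + z)/(-8 + z))/3 = (1 + z)/(3*(-8 + z)))
P(y, j) = -4 + 2*j (P(y, j) = (-4 + j) + j = -4 + 2*j)
48*(H(5) + P(9, -3)) = 48*((1 + 5)/(3*(-8 + 5)) + (-4 + 2*(-3))) = 48*((⅓)*6/(-3) + (-4 - 6)) = 48*((⅓)*(-⅓)*6 - 10) = 48*(-⅔ - 10) = 48*(-32/3) = -512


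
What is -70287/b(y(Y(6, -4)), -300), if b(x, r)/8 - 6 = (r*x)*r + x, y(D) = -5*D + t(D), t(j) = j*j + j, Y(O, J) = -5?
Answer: -23429/10800136 ≈ -0.0021693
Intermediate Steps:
t(j) = j + j² (t(j) = j² + j = j + j²)
y(D) = -5*D + D*(1 + D)
b(x, r) = 48 + 8*x + 8*x*r² (b(x, r) = 48 + 8*((r*x)*r + x) = 48 + 8*(x*r² + x) = 48 + 8*(x + x*r²) = 48 + (8*x + 8*x*r²) = 48 + 8*x + 8*x*r²)
-70287/b(y(Y(6, -4)), -300) = -70287/(48 + 8*(-5*(-4 - 5)) + 8*(-5*(-4 - 5))*(-300)²) = -70287/(48 + 8*(-5*(-9)) + 8*(-5*(-9))*90000) = -70287/(48 + 8*45 + 8*45*90000) = -70287/(48 + 360 + 32400000) = -70287/32400408 = -70287*1/32400408 = -23429/10800136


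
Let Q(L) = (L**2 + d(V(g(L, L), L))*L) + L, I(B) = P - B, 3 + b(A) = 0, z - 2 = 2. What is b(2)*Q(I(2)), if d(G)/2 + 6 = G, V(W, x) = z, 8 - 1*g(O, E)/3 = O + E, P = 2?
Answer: 0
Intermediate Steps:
z = 4 (z = 2 + 2 = 4)
b(A) = -3 (b(A) = -3 + 0 = -3)
g(O, E) = 24 - 3*E - 3*O (g(O, E) = 24 - 3*(O + E) = 24 - 3*(E + O) = 24 + (-3*E - 3*O) = 24 - 3*E - 3*O)
V(W, x) = 4
d(G) = -12 + 2*G
I(B) = 2 - B
Q(L) = L**2 - 3*L (Q(L) = (L**2 + (-12 + 2*4)*L) + L = (L**2 + (-12 + 8)*L) + L = (L**2 - 4*L) + L = L**2 - 3*L)
b(2)*Q(I(2)) = -3*(2 - 1*2)*(-3 + (2 - 1*2)) = -3*(2 - 2)*(-3 + (2 - 2)) = -0*(-3 + 0) = -0*(-3) = -3*0 = 0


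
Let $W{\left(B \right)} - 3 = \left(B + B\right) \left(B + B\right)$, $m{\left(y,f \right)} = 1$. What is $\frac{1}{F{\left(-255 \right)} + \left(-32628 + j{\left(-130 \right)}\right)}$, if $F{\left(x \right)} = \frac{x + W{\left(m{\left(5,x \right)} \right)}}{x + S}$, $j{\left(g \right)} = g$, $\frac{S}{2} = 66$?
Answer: $- \frac{123}{4028986} \approx -3.0529 \cdot 10^{-5}$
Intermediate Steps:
$W{\left(B \right)} = 3 + 4 B^{2}$ ($W{\left(B \right)} = 3 + \left(B + B\right) \left(B + B\right) = 3 + 2 B 2 B = 3 + 4 B^{2}$)
$S = 132$ ($S = 2 \cdot 66 = 132$)
$F{\left(x \right)} = \frac{7 + x}{132 + x}$ ($F{\left(x \right)} = \frac{x + \left(3 + 4 \cdot 1^{2}\right)}{x + 132} = \frac{x + \left(3 + 4 \cdot 1\right)}{132 + x} = \frac{x + \left(3 + 4\right)}{132 + x} = \frac{x + 7}{132 + x} = \frac{7 + x}{132 + x}$)
$\frac{1}{F{\left(-255 \right)} + \left(-32628 + j{\left(-130 \right)}\right)} = \frac{1}{\frac{7 - 255}{132 - 255} - 32758} = \frac{1}{\frac{1}{-123} \left(-248\right) - 32758} = \frac{1}{\left(- \frac{1}{123}\right) \left(-248\right) - 32758} = \frac{1}{\frac{248}{123} - 32758} = \frac{1}{- \frac{4028986}{123}} = - \frac{123}{4028986}$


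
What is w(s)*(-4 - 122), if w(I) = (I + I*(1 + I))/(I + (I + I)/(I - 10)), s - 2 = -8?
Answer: 576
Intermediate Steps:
s = -6 (s = 2 - 8 = -6)
w(I) = (I + I*(1 + I))/(I + 2*I/(-10 + I)) (w(I) = (I + I*(1 + I))/(I + (2*I)/(-10 + I)) = (I + I*(1 + I))/(I + 2*I/(-10 + I)))
w(s)*(-4 - 122) = ((-20 + (-6)² - 8*(-6))/(-8 - 6))*(-4 - 122) = ((-20 + 36 + 48)/(-14))*(-126) = -1/14*64*(-126) = -32/7*(-126) = 576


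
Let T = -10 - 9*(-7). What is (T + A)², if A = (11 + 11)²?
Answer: 288369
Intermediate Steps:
T = 53 (T = -10 + 63 = 53)
A = 484 (A = 22² = 484)
(T + A)² = (53 + 484)² = 537² = 288369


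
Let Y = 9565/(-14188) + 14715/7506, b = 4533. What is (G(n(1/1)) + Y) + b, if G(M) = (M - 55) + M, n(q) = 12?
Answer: 8881074959/1972132 ≈ 4503.3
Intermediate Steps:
G(M) = -55 + 2*M (G(M) = (-55 + M) + M = -55 + 2*M)
Y = 2536695/1972132 (Y = 9565*(-1/14188) + 14715*(1/7506) = -9565/14188 + 545/278 = 2536695/1972132 ≈ 1.2863)
(G(n(1/1)) + Y) + b = ((-55 + 2*12) + 2536695/1972132) + 4533 = ((-55 + 24) + 2536695/1972132) + 4533 = (-31 + 2536695/1972132) + 4533 = -58599397/1972132 + 4533 = 8881074959/1972132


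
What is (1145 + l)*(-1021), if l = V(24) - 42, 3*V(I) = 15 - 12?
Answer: -1127184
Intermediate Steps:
V(I) = 1 (V(I) = (15 - 12)/3 = (⅓)*3 = 1)
l = -41 (l = 1 - 42 = -41)
(1145 + l)*(-1021) = (1145 - 41)*(-1021) = 1104*(-1021) = -1127184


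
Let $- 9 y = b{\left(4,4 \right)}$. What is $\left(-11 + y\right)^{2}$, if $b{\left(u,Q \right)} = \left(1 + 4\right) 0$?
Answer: $121$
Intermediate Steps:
$b{\left(u,Q \right)} = 0$ ($b{\left(u,Q \right)} = 5 \cdot 0 = 0$)
$y = 0$ ($y = \left(- \frac{1}{9}\right) 0 = 0$)
$\left(-11 + y\right)^{2} = \left(-11 + 0\right)^{2} = \left(-11\right)^{2} = 121$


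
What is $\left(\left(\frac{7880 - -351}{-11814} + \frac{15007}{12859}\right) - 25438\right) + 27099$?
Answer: $\frac{22945845605}{13810566} \approx 1661.5$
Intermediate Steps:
$\left(\left(\frac{7880 - -351}{-11814} + \frac{15007}{12859}\right) - 25438\right) + 27099 = \left(\left(\left(7880 + 351\right) \left(- \frac{1}{11814}\right) + 15007 \cdot \frac{1}{12859}\right) - 25438\right) + 27099 = \left(\left(8231 \left(- \frac{1}{11814}\right) + \frac{15007}{12859}\right) - 25438\right) + 27099 = \left(\left(- \frac{8231}{11814} + \frac{15007}{12859}\right) - 25438\right) + 27099 = \left(\frac{6495479}{13810566} - 25438\right) + 27099 = - \frac{351306682429}{13810566} + 27099 = \frac{22945845605}{13810566}$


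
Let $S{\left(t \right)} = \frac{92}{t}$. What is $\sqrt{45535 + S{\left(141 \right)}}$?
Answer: $\frac{\sqrt{905294307}}{141} \approx 213.39$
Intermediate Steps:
$\sqrt{45535 + S{\left(141 \right)}} = \sqrt{45535 + \frac{92}{141}} = \sqrt{\frac{6420527}{141}} = \frac{\sqrt{905294307}}{141}$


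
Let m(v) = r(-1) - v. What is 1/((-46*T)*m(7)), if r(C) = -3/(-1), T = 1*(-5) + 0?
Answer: -1/920 ≈ -0.0010870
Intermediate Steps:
T = -5 (T = -5 + 0 = -5)
r(C) = 3 (r(C) = -3*(-1) = 3)
m(v) = 3 - v
1/((-46*T)*m(7)) = 1/((-46*(-5))*(3 - 1*7)) = 1/(230*(3 - 7)) = 1/(230*(-4)) = 1/(-920) = -1/920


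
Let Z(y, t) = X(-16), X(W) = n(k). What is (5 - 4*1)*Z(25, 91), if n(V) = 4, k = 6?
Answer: 4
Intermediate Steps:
X(W) = 4
Z(y, t) = 4
(5 - 4*1)*Z(25, 91) = (5 - 4*1)*4 = (5 - 4)*4 = 1*4 = 4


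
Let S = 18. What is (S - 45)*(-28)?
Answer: 756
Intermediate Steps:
(S - 45)*(-28) = (18 - 45)*(-28) = -27*(-28) = 756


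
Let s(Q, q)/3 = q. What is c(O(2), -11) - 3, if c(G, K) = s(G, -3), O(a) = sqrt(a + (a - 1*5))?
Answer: -12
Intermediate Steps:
s(Q, q) = 3*q
O(a) = sqrt(-5 + 2*a) (O(a) = sqrt(a + (a - 5)) = sqrt(a + (-5 + a)) = sqrt(-5 + 2*a))
c(G, K) = -9 (c(G, K) = 3*(-3) = -9)
c(O(2), -11) - 3 = -9 - 3 = -12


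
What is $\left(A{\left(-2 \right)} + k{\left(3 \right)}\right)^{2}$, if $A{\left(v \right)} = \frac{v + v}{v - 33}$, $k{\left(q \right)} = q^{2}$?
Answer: $\frac{101761}{1225} \approx 83.07$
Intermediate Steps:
$A{\left(v \right)} = \frac{2 v}{-33 + v}$
$\left(A{\left(-2 \right)} + k{\left(3 \right)}\right)^{2} = \left(2 \left(-2\right) \frac{1}{-33 - 2} + 3^{2}\right)^{2} = \left(2 \left(-2\right) \frac{1}{-35} + 9\right)^{2} = \left(2 \left(-2\right) \left(- \frac{1}{35}\right) + 9\right)^{2} = \left(\frac{4}{35} + 9\right)^{2} = \left(\frac{319}{35}\right)^{2} = \frac{101761}{1225}$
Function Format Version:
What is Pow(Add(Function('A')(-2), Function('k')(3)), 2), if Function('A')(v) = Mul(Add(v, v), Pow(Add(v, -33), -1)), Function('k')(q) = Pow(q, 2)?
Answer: Rational(101761, 1225) ≈ 83.070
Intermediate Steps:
Function('A')(v) = Mul(2, v, Pow(Add(-33, v), -1)) (Function('A')(v) = Mul(Mul(2, v), Pow(Add(-33, v), -1)) = Mul(2, v, Pow(Add(-33, v), -1)))
Pow(Add(Function('A')(-2), Function('k')(3)), 2) = Pow(Add(Mul(2, -2, Pow(Add(-33, -2), -1)), Pow(3, 2)), 2) = Pow(Add(Mul(2, -2, Pow(-35, -1)), 9), 2) = Pow(Add(Mul(2, -2, Rational(-1, 35)), 9), 2) = Pow(Add(Rational(4, 35), 9), 2) = Pow(Rational(319, 35), 2) = Rational(101761, 1225)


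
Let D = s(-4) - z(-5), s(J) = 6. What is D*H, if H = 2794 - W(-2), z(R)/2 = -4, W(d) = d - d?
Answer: 39116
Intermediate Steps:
W(d) = 0
z(R) = -8 (z(R) = 2*(-4) = -8)
D = 14 (D = 6 - 1*(-8) = 6 + 8 = 14)
H = 2794 (H = 2794 - 1*0 = 2794 + 0 = 2794)
D*H = 14*2794 = 39116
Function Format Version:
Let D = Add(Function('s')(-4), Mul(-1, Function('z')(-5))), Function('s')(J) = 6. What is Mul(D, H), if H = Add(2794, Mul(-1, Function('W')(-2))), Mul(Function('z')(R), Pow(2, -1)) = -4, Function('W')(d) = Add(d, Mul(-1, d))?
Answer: 39116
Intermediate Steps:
Function('W')(d) = 0
Function('z')(R) = -8 (Function('z')(R) = Mul(2, -4) = -8)
D = 14 (D = Add(6, Mul(-1, -8)) = Add(6, 8) = 14)
H = 2794 (H = Add(2794, Mul(-1, 0)) = Add(2794, 0) = 2794)
Mul(D, H) = Mul(14, 2794) = 39116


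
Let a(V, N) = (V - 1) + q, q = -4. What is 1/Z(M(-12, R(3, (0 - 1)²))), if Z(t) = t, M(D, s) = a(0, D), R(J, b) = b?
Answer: -⅕ ≈ -0.20000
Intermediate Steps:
a(V, N) = -5 + V (a(V, N) = (V - 1) - 4 = (-1 + V) - 4 = -5 + V)
M(D, s) = -5 (M(D, s) = -5 + 0 = -5)
1/Z(M(-12, R(3, (0 - 1)²))) = 1/(-5) = -⅕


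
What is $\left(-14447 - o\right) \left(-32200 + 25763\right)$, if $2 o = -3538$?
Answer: $81608286$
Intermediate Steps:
$o = -1769$ ($o = \frac{1}{2} \left(-3538\right) = -1769$)
$\left(-14447 - o\right) \left(-32200 + 25763\right) = \left(-14447 - -1769\right) \left(-32200 + 25763\right) = \left(-14447 + 1769\right) \left(-6437\right) = \left(-12678\right) \left(-6437\right) = 81608286$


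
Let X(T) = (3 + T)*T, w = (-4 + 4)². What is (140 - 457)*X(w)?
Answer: 0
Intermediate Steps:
w = 0 (w = 0² = 0)
X(T) = T*(3 + T)
(140 - 457)*X(w) = (140 - 457)*(0*(3 + 0)) = -0*3 = -317*0 = 0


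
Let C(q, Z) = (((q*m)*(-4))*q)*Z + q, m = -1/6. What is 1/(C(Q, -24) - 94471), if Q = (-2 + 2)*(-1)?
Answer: -1/94471 ≈ -1.0585e-5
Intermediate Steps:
Q = 0 (Q = 0*(-1) = 0)
m = -⅙ (m = -1*⅙ = -⅙ ≈ -0.16667)
C(q, Z) = q + 2*Z*q²/3 (C(q, Z) = (((q*(-⅙))*(-4))*q)*Z + q = ((-q/6*(-4))*q)*Z + q = ((2*q/3)*q)*Z + q = (2*q²/3)*Z + q = 2*Z*q²/3 + q = q + 2*Z*q²/3)
1/(C(Q, -24) - 94471) = 1/((⅓)*0*(3 + 2*(-24)*0) - 94471) = 1/((⅓)*0*(3 + 0) - 94471) = 1/((⅓)*0*3 - 94471) = 1/(0 - 94471) = 1/(-94471) = -1/94471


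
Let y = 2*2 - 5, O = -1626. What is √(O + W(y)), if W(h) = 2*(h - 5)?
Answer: 3*I*√182 ≈ 40.472*I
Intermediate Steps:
y = -1 (y = 4 - 5 = -1)
W(h) = -10 + 2*h (W(h) = 2*(-5 + h) = -10 + 2*h)
√(O + W(y)) = √(-1626 + (-10 + 2*(-1))) = √(-1626 + (-10 - 2)) = √(-1626 - 12) = √(-1638) = 3*I*√182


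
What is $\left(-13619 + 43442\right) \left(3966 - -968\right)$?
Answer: $147146682$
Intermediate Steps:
$\left(-13619 + 43442\right) \left(3966 - -968\right) = 29823 \left(3966 + 968\right) = 29823 \cdot 4934 = 147146682$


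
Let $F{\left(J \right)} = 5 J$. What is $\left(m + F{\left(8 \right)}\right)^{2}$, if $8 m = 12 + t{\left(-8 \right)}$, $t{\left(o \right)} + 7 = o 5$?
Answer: $\frac{81225}{64} \approx 1269.1$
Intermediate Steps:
$t{\left(o \right)} = -7 + 5 o$ ($t{\left(o \right)} = -7 + o 5 = -7 + 5 o$)
$m = - \frac{35}{8}$ ($m = \frac{12 + \left(-7 + 5 \left(-8\right)\right)}{8} = \frac{12 - 47}{8} = \frac{1}{8} \left(-35\right) = - \frac{35}{8} \approx -4.375$)
$\left(m + F{\left(8 \right)}\right)^{2} = \left(- \frac{35}{8} + 5 \cdot 8\right)^{2} = \left(- \frac{35}{8} + 40\right)^{2} = \left(\frac{285}{8}\right)^{2} = \frac{81225}{64}$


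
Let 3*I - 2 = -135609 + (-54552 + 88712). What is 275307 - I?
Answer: 927368/3 ≈ 3.0912e+5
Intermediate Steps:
I = -101447/3 (I = 2/3 + (-135609 + (-54552 + 88712))/3 = 2/3 + (-135609 + 34160)/3 = 2/3 + (1/3)*(-101449) = 2/3 - 101449/3 = -101447/3 ≈ -33816.)
275307 - I = 275307 - 1*(-101447/3) = 275307 + 101447/3 = 927368/3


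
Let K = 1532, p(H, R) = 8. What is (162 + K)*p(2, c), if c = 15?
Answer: 13552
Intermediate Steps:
(162 + K)*p(2, c) = (162 + 1532)*8 = 1694*8 = 13552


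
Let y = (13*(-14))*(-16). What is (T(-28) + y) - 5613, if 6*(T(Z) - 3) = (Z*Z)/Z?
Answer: -8108/3 ≈ -2702.7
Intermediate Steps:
T(Z) = 3 + Z/6 (T(Z) = 3 + ((Z*Z)/Z)/6 = 3 + (Z**2/Z)/6 = 3 + Z/6)
y = 2912 (y = -182*(-16) = 2912)
(T(-28) + y) - 5613 = ((3 + (1/6)*(-28)) + 2912) - 5613 = ((3 - 14/3) + 2912) - 5613 = (-5/3 + 2912) - 5613 = 8731/3 - 5613 = -8108/3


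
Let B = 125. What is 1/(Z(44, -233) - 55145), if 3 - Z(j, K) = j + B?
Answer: -1/55311 ≈ -1.8080e-5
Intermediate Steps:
Z(j, K) = -122 - j (Z(j, K) = 3 - (j + 125) = 3 - (125 + j) = 3 + (-125 - j) = -122 - j)
1/(Z(44, -233) - 55145) = 1/((-122 - 1*44) - 55145) = 1/((-122 - 44) - 55145) = 1/(-166 - 55145) = 1/(-55311) = -1/55311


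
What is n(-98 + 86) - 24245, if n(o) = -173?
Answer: -24418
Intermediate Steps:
n(-98 + 86) - 24245 = -173 - 24245 = -24418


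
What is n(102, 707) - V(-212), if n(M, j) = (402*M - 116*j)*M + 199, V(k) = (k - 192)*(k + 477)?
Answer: -4075557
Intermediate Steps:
V(k) = (-192 + k)*(477 + k)
n(M, j) = 199 + M*(-116*j + 402*M) (n(M, j) = (-116*j + 402*M)*M + 199 = M*(-116*j + 402*M) + 199 = 199 + M*(-116*j + 402*M))
n(102, 707) - V(-212) = (199 + 402*102² - 116*102*707) - (-91584 + (-212)² + 285*(-212)) = (199 + 402*10404 - 8365224) - (-91584 + 44944 - 60420) = (199 + 4182408 - 8365224) - 1*(-107060) = -4182617 + 107060 = -4075557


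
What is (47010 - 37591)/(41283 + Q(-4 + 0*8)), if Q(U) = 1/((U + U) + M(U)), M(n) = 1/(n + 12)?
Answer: 593397/2600821 ≈ 0.22816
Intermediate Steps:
M(n) = 1/(12 + n)
Q(U) = 1/(1/(12 + U) + 2*U) (Q(U) = 1/((U + U) + 1/(12 + U)) = 1/(2*U + 1/(12 + U)) = 1/(1/(12 + U) + 2*U))
(47010 - 37591)/(41283 + Q(-4 + 0*8)) = (47010 - 37591)/(41283 + (12 + (-4 + 0*8))/(1 + 2*(-4 + 0*8)*(12 + (-4 + 0*8)))) = 9419/(41283 + (12 + (-4 + 0))/(1 + 2*(-4 + 0)*(12 + (-4 + 0)))) = 9419/(41283 + (12 - 4)/(1 + 2*(-4)*(12 - 4))) = 9419/(41283 + 8/(1 + 2*(-4)*8)) = 9419/(41283 + 8/(1 - 64)) = 9419/(41283 + 8/(-63)) = 9419/(41283 - 1/63*8) = 9419/(41283 - 8/63) = 9419/(2600821/63) = 9419*(63/2600821) = 593397/2600821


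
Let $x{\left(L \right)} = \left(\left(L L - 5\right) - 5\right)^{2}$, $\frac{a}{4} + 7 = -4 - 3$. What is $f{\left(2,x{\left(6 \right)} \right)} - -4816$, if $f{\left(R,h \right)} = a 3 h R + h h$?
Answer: $234656$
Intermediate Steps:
$a = -56$ ($a = -28 + 4 \left(-4 - 3\right) = -28 + 4 \left(-7\right) = -28 - 28 = -56$)
$x{\left(L \right)} = \left(-10 + L^{2}\right)^{2}$ ($x{\left(L \right)} = \left(\left(L^{2} - 5\right) - 5\right)^{2} = \left(\left(-5 + L^{2}\right) - 5\right)^{2} = \left(-10 + L^{2}\right)^{2}$)
$f{\left(R,h \right)} = h^{2} - 168 R h$ ($f{\left(R,h \right)} = \left(-56\right) 3 h R + h h = - 168 h R + h^{2} = - 168 R h + h^{2} = h^{2} - 168 R h$)
$f{\left(2,x{\left(6 \right)} \right)} - -4816 = \left(-10 + 6^{2}\right)^{2} \left(\left(-10 + 6^{2}\right)^{2} - 336\right) - -4816 = \left(-10 + 36\right)^{2} \left(\left(-10 + 36\right)^{2} - 336\right) + 4816 = 26^{2} \left(26^{2} - 336\right) + 4816 = 676 \left(676 - 336\right) + 4816 = 676 \cdot 340 + 4816 = 229840 + 4816 = 234656$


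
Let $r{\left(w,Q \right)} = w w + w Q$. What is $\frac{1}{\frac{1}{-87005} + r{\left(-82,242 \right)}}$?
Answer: $- \frac{87005}{1141505601} \approx -7.622 \cdot 10^{-5}$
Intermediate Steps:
$r{\left(w,Q \right)} = w^{2} + Q w$
$\frac{1}{\frac{1}{-87005} + r{\left(-82,242 \right)}} = \frac{1}{\frac{1}{-87005} - 82 \left(242 - 82\right)} = \frac{1}{- \frac{1}{87005} - 13120} = \frac{1}{- \frac{1141505601}{87005}} = - \frac{87005}{1141505601}$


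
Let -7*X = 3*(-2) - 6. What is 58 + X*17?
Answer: 610/7 ≈ 87.143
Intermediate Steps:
X = 12/7 (X = -(3*(-2) - 6)/7 = -(-6 - 6)/7 = -1/7*(-12) = 12/7 ≈ 1.7143)
58 + X*17 = 58 + (12/7)*17 = 58 + 204/7 = 610/7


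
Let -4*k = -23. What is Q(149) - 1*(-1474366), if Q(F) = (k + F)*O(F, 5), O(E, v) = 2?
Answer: 2949351/2 ≈ 1.4747e+6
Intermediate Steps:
k = 23/4 (k = -1/4*(-23) = 23/4 ≈ 5.7500)
Q(F) = 23/2 + 2*F (Q(F) = (23/4 + F)*2 = 23/2 + 2*F)
Q(149) - 1*(-1474366) = (23/2 + 2*149) - 1*(-1474366) = (23/2 + 298) + 1474366 = 619/2 + 1474366 = 2949351/2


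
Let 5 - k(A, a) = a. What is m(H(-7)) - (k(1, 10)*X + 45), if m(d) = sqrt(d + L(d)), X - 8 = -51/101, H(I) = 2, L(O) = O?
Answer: -558/101 ≈ -5.5247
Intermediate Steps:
k(A, a) = 5 - a
X = 757/101 (X = 8 - 51/101 = 757/101 ≈ 7.4950)
m(d) = sqrt(2)*sqrt(d) (m(d) = sqrt(d + d) = sqrt(2*d) = sqrt(2)*sqrt(d))
m(H(-7)) - (k(1, 10)*X + 45) = sqrt(2)*sqrt(2) - ((5 - 1*10)*(757/101) + 45) = 2 - ((5 - 10)*(757/101) + 45) = 2 - (-5*757/101 + 45) = 2 - (-3785/101 + 45) = 2 - 1*760/101 = 2 - 760/101 = -558/101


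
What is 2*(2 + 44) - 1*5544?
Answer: -5452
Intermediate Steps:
2*(2 + 44) - 1*5544 = 2*46 - 5544 = 92 - 5544 = -5452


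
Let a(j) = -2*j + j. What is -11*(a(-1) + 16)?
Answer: -187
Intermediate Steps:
a(j) = -j
-11*(a(-1) + 16) = -11*(-1*(-1) + 16) = -11*(1 + 16) = -11*17 = -187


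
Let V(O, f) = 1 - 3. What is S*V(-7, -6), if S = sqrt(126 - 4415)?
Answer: -2*I*sqrt(4289) ≈ -130.98*I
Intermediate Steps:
S = I*sqrt(4289) (S = sqrt(-4289) = I*sqrt(4289) ≈ 65.49*I)
V(O, f) = -2
S*V(-7, -6) = (I*sqrt(4289))*(-2) = -2*I*sqrt(4289)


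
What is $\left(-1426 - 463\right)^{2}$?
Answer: $3568321$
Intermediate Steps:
$\left(-1426 - 463\right)^{2} = \left(-1889\right)^{2} = 3568321$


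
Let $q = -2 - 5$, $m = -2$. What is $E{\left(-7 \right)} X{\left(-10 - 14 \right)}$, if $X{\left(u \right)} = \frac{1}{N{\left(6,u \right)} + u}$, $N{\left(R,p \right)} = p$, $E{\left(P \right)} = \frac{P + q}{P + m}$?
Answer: $- \frac{7}{216} \approx -0.032407$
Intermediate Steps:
$q = -7$ ($q = -2 - 5 = -7$)
$E{\left(P \right)} = \frac{-7 + P}{-2 + P}$ ($E{\left(P \right)} = \frac{P - 7}{P - 2} = \frac{-7 + P}{-2 + P}$)
$X{\left(u \right)} = \frac{1}{2 u}$ ($X{\left(u \right)} = \frac{1}{u + u} = \frac{1}{2 u}$)
$E{\left(-7 \right)} X{\left(-10 - 14 \right)} = \frac{-7 - 7}{-2 - 7} \frac{1}{2 \left(-10 - 14\right)} = \frac{1}{-9} \left(-14\right) \frac{1}{2 \left(-10 - 14\right)} = \left(- \frac{1}{9}\right) \left(-14\right) \frac{1}{2 \left(-24\right)} = \frac{14 \cdot \frac{1}{2} \left(- \frac{1}{24}\right)}{9} = \frac{14}{9} \left(- \frac{1}{48}\right) = - \frac{7}{216}$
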